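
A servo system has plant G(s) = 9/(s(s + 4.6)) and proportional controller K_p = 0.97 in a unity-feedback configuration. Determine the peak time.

From 1 + K_pG(s) = 0: s² + 4.6s + 8.73 = 0 ⇒ ω_n = 2.955, ζ = 0.7784.
Damped frequency ω_d = ω_n√(1−ζ²) = 1.855 rad/s, so peak time T_p = π/ω_d = 1.69 s.

T_p = 1.69 s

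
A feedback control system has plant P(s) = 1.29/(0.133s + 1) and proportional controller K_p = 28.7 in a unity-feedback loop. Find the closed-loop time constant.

τ = 0.0035 s

Closed loop: T(s) = K_p·P/(1+K_p·P) = 37.02/(0.133s + 1 + 37.02), with pole at s = −(1 + 37.02)/0.133 = −285.9.
Closed-loop time constant τ = 1/285.9 = 0.0035 s.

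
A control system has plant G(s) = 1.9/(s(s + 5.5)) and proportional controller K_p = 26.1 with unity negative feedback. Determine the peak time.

T_p = 0.485 s

Closed-loop characteristic equation: s² + 5.5s + 49.59 = 0, so ω_n = 7.042 rad/s and ζ = 5.5/(2·7.042) = 0.3905.
Damped frequency ω_d = ω_n√(1−ζ²) = 6.483 rad/s, so peak time T_p = π/ω_d = 0.485 s.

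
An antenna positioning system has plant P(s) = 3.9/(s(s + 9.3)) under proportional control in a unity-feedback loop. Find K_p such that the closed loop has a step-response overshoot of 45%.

K_p = 91.4

From %OS = 100·exp(−πζ/√(1−ζ²)) = 45%, ζ = −ln(0.45)/√(π²+ln²(0.45)) = 0.2463.
Characteristic equation s² + 9.3s + 3.9K_p = 0 gives ζ = 9.3/(2√(3.9K_p)).
Setting ζ = 0.2463: √(3.9K_p) = 9.3/(2·0.2463) = 18.88, so K_p = 356.3/3.9 = 91.4.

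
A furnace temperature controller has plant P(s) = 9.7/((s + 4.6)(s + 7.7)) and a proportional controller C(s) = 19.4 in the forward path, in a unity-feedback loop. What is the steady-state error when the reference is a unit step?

The loop is type 0. Static position error constant K_pos = C(0)·P(0) = 19.4·0.2739 = 5.313.
Steady-state error to a unit step: e_ss = 1/(1+K_pos) = 1/6.313 = 0.158.

0.158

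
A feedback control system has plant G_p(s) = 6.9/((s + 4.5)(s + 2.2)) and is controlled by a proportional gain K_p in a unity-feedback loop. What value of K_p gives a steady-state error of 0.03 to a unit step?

The loop is type 0, so e_ss(step) = 1/(1 + K_pos) with K_pos = K_p·G_p(0).
G_p(0) = 0.697. Require 1/(1 + K_p·0.697) = 0.03, so 1 + 0.697·K_p = 33.33.
K_p = (33.33 − 1)/0.697 = 46.4.

K_p = 46.4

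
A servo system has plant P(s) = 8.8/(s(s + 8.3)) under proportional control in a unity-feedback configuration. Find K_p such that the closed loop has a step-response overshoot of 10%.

From %OS = 100·exp(−πζ/√(1−ζ²)) = 10%, ζ = −ln(0.1)/√(π²+ln²(0.1)) = 0.5912.
Characteristic equation s² + 8.3s + 8.8K_p = 0 gives ζ = 8.3/(2√(8.8K_p)).
Setting ζ = 0.5912: √(8.8K_p) = 8.3/(2·0.5912) = 7.02, so K_p = 49.28/8.8 = 5.6.

K_p = 5.6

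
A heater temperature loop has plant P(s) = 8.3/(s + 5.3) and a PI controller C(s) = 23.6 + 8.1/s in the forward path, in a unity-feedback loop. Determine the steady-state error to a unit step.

0

The open loop C(s)P(s) has a pole at the origin (type 1), so the static position error constant is infinite and e_ss = 1/(1+∞) = 0.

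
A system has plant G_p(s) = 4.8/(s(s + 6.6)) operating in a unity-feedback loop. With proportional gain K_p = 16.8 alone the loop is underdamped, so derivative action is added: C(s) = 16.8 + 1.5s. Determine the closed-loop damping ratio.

Forward path: (16.8 + 1.5s)·4.8/(s(s+6.6)). The closed-loop characteristic equation is s² + (6.6 + 4.8·1.5)s + 4.8·16.8 = 0.
That is s² + 13.8s + 80.64 = 0, so ω_n = 8.98 rad/s and ζ = 13.8/(2·8.98) = 0.7684.

ζ = 0.768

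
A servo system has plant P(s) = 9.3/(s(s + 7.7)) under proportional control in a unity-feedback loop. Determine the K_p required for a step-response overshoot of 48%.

K_p = 30.8

From %OS = 100·exp(−πζ/√(1−ζ²)) = 48%, ζ = −ln(0.48)/√(π²+ln²(0.48)) = 0.2275.
Characteristic equation s² + 7.7s + 9.3K_p = 0 gives ζ = 7.7/(2√(9.3K_p)).
Setting ζ = 0.2275: √(9.3K_p) = 7.7/(2·0.2275) = 16.92, so K_p = 286.4/9.3 = 30.8.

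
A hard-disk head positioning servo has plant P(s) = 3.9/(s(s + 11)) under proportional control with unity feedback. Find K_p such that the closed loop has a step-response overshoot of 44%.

K_p = 121

From %OS = 100·exp(−πζ/√(1−ζ²)) = 44%, ζ = −ln(0.44)/√(π²+ln²(0.44)) = 0.2528.
Characteristic equation s² + 11s + 3.9K_p = 0 gives ζ = 11/(2√(3.9K_p)).
Setting ζ = 0.2528: √(3.9K_p) = 11/(2·0.2528) = 21.75, so K_p = 473.2/3.9 = 121.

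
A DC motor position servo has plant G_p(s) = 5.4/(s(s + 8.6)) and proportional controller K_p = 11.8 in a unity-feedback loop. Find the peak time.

Closed-loop characteristic equation: s² + 8.6s + 63.72 = 0, so ω_n = 7.982 rad/s and ζ = 8.6/(2·7.982) = 0.5387.
Damped frequency ω_d = ω_n√(1−ζ²) = 6.725 rad/s, so peak time T_p = π/ω_d = 0.467 s.

T_p = 0.467 s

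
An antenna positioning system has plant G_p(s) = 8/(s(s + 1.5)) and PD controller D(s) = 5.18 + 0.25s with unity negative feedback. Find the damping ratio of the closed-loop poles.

Forward path: (5.18 + 0.25s)·8/(s(s+1.5)). The closed-loop characteristic equation is s² + (1.5 + 8·0.25)s + 8·5.18 = 0.
That is s² + 3.5s + 41.44 = 0, so ω_n = 6.437 rad/s and ζ = 3.5/(2·6.437) = 0.2718.

ζ = 0.272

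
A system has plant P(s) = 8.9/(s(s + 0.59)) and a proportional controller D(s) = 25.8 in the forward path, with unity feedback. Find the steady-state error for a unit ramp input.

0.00257

The loop has one pole at the origin (type 1). Velocity error constant K_v = lim_{s→0} s·D(s)P(s) = 25.8·8.9/0.59 = 389.2.
Steady-state error to a unit ramp: e_ss = 1/K_v = 0.00257.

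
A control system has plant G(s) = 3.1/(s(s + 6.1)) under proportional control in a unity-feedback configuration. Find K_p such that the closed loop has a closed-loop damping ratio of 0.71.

K_p = 5.95

Closed-loop characteristic equation: s² + 6.1s + K_p·3.1 = 0.
So ω_n = √(3.1K_p) and 2ζω_n = 6.1, giving ζ = 6.1/(2√(3.1K_p)).
Setting ζ = 0.71: √(3.1K_p) = 6.1/(2·0.71) = 4.296, so K_p = 18.45/3.1 = 5.95.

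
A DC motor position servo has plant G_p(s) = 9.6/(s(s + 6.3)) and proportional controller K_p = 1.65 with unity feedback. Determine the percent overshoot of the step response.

Closed-loop characteristic equation: s² + 6.3s + 15.84 = 0, so ω_n = 3.98 rad/s and ζ = 6.3/(2·3.98) = 0.7915.
%OS = 100·exp(−πζ/√(1−ζ²)) = 100·exp(−π·0.7915/√0.3736) = 1.71%.

1.71%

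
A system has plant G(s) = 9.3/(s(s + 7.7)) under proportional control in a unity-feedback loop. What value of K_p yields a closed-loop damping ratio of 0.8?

Closed-loop characteristic equation: s² + 7.7s + K_p·9.3 = 0.
So ω_n = √(9.3K_p) and 2ζω_n = 7.7, giving ζ = 7.7/(2√(9.3K_p)).
Setting ζ = 0.8: √(9.3K_p) = 7.7/(2·0.8) = 4.812, so K_p = 23.16/9.3 = 2.49.

K_p = 2.49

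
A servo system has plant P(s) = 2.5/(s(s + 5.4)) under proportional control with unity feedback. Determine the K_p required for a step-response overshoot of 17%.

From %OS = 100·exp(−πζ/√(1−ζ²)) = 17%, ζ = −ln(0.17)/√(π²+ln²(0.17)) = 0.4913.
Characteristic equation s² + 5.4s + 2.5K_p = 0 gives ζ = 5.4/(2√(2.5K_p)).
Setting ζ = 0.4913: √(2.5K_p) = 5.4/(2·0.4913) = 5.496, so K_p = 30.21/2.5 = 12.1.

K_p = 12.1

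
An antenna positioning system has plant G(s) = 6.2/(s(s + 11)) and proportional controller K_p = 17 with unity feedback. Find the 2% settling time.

T_s ≈ 0.727 s

Closed-loop characteristic equation: s² + 11s + 105.4 = 0, so ω_n = 10.27 rad/s and ζ = 11/(2·10.27) = 0.5357.
2% settling time T_s ≈ 4/(ζω_n) = 4/5.5 = 0.727 s.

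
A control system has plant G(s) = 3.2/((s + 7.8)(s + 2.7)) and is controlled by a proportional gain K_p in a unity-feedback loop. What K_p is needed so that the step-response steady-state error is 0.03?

Steady-state error for a unit step on this type-0 loop is 1/(1 + K_p·G(0)).
G(0) = 0.1519. Require 1/(1 + K_p·0.1519) = 0.03, so 1 + 0.1519·K_p = 33.33.
K_p = (33.33 − 1)/0.1519 = 213.

K_p = 213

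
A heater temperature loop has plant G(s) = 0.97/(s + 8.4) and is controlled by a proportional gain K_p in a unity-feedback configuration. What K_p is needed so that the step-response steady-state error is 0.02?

The loop is type 0, so e_ss(step) = 1/(1 + K_pos) with K_pos = K_p·G(0).
G(0) = 0.1155. Require 1/(1 + K_p·0.1155) = 0.02, so 1 + 0.1155·K_p = 50.
K_p = (50 − 1)/0.1155 = 424.

K_p = 424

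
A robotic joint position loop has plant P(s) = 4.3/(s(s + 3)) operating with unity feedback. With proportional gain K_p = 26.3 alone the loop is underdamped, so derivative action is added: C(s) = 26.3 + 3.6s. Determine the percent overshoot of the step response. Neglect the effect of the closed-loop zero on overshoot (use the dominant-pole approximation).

Forward path: (26.3 + 3.6s)·4.3/(s(s+3)). The closed-loop characteristic equation is s² + (3 + 4.3·3.6)s + 4.3·26.3 = 0.
That is s² + 18.48s + 113.1 = 0, so ω_n = 10.63 rad/s and ζ = 18.48/(2·10.63) = 0.8689.
%OS = 100·exp(−πζ/√(1−ζ²)) = 0.403%.

0.403%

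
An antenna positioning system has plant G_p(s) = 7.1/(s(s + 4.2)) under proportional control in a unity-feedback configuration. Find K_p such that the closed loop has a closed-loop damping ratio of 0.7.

K_p = 1.27

Closed-loop characteristic equation: s² + 4.2s + K_p·7.1 = 0.
So ω_n = √(7.1K_p) and 2ζω_n = 4.2, giving ζ = 4.2/(2√(7.1K_p)).
Setting ζ = 0.7: √(7.1K_p) = 4.2/(2·0.7) = 3, so K_p = 9/7.1 = 1.27.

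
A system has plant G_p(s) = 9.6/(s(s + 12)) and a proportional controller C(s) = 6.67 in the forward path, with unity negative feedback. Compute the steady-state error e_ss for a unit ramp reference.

The loop has one pole at the origin (type 1). Velocity error constant K_v = lim_{s→0} s·C(s)G_p(s) = 6.67·9.6/12 = 5.336.
Steady-state error to a unit ramp: e_ss = 1/K_v = 0.187.

0.187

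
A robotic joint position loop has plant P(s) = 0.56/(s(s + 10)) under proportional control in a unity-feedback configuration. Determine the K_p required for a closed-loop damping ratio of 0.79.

Closed-loop characteristic equation: s² + 10s + K_p·0.56 = 0.
So ω_n = √(0.56K_p) and 2ζω_n = 10, giving ζ = 10/(2√(0.56K_p)).
Setting ζ = 0.79: √(0.56K_p) = 10/(2·0.79) = 6.329, so K_p = 40.06/0.56 = 71.5.

K_p = 71.5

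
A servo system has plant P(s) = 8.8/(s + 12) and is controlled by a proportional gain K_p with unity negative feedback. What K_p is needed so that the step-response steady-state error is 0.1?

K_p = 12.3

Steady-state error for a unit step on this type-0 loop is 1/(1 + K_p·P(0)).
P(0) = 0.7333. Require 1/(1 + K_p·0.7333) = 0.1, so 1 + 0.7333·K_p = 10.
K_p = (10 − 1)/0.7333 = 12.3.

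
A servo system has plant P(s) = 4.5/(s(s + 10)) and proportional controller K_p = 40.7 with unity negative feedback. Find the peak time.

T_p = 0.25 s

From 1 + K_pP(s) = 0: s² + 10s + 183.2 = 0 ⇒ ω_n = 13.53, ζ = 0.3695.
Damped frequency ω_d = ω_n√(1−ζ²) = 12.58 rad/s, so peak time T_p = π/ω_d = 0.25 s.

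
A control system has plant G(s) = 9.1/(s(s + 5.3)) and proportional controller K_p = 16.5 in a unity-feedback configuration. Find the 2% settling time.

From 1 + K_pG(s) = 0: s² + 5.3s + 150.2 = 0 ⇒ ω_n = 12.25, ζ = 0.2163.
2% settling time T_s ≈ 4/(ζω_n) = 4/2.65 = 1.51 s.

T_s ≈ 1.51 s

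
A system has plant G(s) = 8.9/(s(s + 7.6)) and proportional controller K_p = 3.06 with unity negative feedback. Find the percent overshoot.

Closed-loop characteristic equation: s² + 7.6s + 27.23 = 0, so ω_n = 5.219 rad/s and ζ = 7.6/(2·5.219) = 0.7282.
%OS = 100·exp(−πζ/√(1−ζ²)) = 100·exp(−π·0.7282/√0.4698) = 3.55%.

3.55%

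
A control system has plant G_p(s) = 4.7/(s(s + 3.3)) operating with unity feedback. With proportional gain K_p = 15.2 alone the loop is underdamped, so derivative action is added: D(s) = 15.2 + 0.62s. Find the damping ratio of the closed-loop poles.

Forward path: (15.2 + 0.62s)·4.7/(s(s+3.3)). The closed-loop characteristic equation is s² + (3.3 + 4.7·0.62)s + 4.7·15.2 = 0.
That is s² + 6.214s + 71.44 = 0, so ω_n = 8.452 rad/s and ζ = 6.214/(2·8.452) = 0.3676.

ζ = 0.368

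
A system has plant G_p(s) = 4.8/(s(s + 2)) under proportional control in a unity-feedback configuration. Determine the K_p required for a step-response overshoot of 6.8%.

From %OS = 100·exp(−πζ/√(1−ζ²)) = 6.8%, ζ = −ln(0.068)/√(π²+ln²(0.068)) = 0.6502.
Characteristic equation s² + 2s + 4.8K_p = 0 gives ζ = 2/(2√(4.8K_p)).
Setting ζ = 0.6502: √(4.8K_p) = 2/(2·0.6502) = 1.538, so K_p = 2.366/4.8 = 0.493.

K_p = 0.493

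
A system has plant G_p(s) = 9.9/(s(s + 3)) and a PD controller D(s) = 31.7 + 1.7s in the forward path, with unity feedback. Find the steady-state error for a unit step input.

The open loop D(s)G_p(s) has a pole at the origin (type 1), so the static position error constant is infinite and e_ss = 1/(1+∞) = 0.

0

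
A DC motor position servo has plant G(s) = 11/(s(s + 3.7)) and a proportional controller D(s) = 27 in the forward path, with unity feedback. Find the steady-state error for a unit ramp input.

The loop has one pole at the origin (type 1). Velocity error constant K_v = lim_{s→0} s·D(s)G(s) = 27·11/3.7 = 80.27.
Steady-state error to a unit ramp: e_ss = 1/K_v = 0.0125.

0.0125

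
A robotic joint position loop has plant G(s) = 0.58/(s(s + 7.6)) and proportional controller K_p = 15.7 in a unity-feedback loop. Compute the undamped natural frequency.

ω_n = 3.02 rad/s

With unity feedback the closed-loop characteristic equation is s² + 7.6s + 15.7·0.58 = s² + 7.6s + 9.106 = 0.
Matching s² + 2ζω_n s + ω_n²: ω_n = √9.106 = 3.018 rad/s and 2ζω_n = 7.6, so ζ = 7.6/(2·3.018) = 1.26.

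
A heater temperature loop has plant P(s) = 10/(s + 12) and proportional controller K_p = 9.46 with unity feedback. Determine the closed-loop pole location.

Closed-loop transfer function: T(s) = K_p·P(s)/(1 + K_p·P(s)) = 94.6/(s + 12 + 94.6) = 94.6/(s + 106.6).
The closed-loop pole is at s = −106.6.

s = -106.6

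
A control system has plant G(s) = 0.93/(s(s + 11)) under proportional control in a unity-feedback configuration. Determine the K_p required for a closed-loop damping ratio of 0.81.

K_p = 49.6

Closed-loop characteristic equation: s² + 11s + K_p·0.93 = 0.
So ω_n = √(0.93K_p) and 2ζω_n = 11, giving ζ = 11/(2√(0.93K_p)).
Setting ζ = 0.81: √(0.93K_p) = 11/(2·0.81) = 6.79, so K_p = 46.11/0.93 = 49.6.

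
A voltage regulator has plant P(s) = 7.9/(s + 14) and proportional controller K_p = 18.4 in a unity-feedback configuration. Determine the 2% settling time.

T_s ≈ 0.0251 s

Closed-loop transfer function: T(s) = K_p·P(s)/(1 + K_p·P(s)) = 145.4/(s + 14 + 145.4) = 145.4/(s + 159.4).
Time constant τ = 1/159.4 = 0.006275 s, so the 2% settling time is about 4τ = 0.0251 s.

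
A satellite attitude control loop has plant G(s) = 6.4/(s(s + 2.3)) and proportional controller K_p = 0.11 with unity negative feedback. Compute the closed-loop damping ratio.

ζ = 1.37

1 + K_p·G(s) = 0 gives s² + 2.3s + 0.704 = 0.
Matching s² + 2ζω_n s + ω_n²: ω_n = √0.704 = 0.839 rad/s and 2ζω_n = 2.3, so ζ = 2.3/(2·0.839) = 1.37.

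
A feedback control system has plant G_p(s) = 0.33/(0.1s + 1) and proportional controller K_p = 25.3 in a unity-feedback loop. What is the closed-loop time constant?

τ = 0.0107 s

Closed loop: T(s) = K_p·G_p/(1+K_p·G_p) = 8.349/(0.1s + 1 + 8.349), with pole at s = −(1 + 8.349)/0.1 = −93.49.
Closed-loop time constant τ = 1/93.49 = 0.0107 s.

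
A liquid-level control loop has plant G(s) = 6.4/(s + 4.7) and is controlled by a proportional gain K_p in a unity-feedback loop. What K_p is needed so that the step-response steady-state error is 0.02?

The loop is type 0, so e_ss(step) = 1/(1 + K_pos) with K_pos = K_p·G(0).
G(0) = 1.362. Require 1/(1 + K_p·1.362) = 0.02, so 1 + 1.362·K_p = 50.
K_p = (50 − 1)/1.362 = 36.

K_p = 36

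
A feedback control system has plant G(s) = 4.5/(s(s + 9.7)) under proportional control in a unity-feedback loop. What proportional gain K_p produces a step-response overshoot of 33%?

From %OS = 100·exp(−πζ/√(1−ζ²)) = 33%, ζ = −ln(0.33)/√(π²+ln²(0.33)) = 0.3328.
Characteristic equation s² + 9.7s + 4.5K_p = 0 gives ζ = 9.7/(2√(4.5K_p)).
Setting ζ = 0.3328: √(4.5K_p) = 9.7/(2·0.3328) = 14.57, so K_p = 212.4/4.5 = 47.2.

K_p = 47.2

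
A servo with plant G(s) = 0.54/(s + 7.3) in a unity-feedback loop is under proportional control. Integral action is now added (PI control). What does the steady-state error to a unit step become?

0

Adding integral action puts a pole at s = 0 in the forward path, raising the system type to 1; a type-1 loop has zero steady-state error to a step.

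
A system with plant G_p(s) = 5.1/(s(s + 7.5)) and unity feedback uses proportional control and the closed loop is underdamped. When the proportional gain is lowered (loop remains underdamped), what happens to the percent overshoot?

decrease

ζ = 7.5/(2√(5.1K_p)) rises as K_p falls; higher damping means less overshoot.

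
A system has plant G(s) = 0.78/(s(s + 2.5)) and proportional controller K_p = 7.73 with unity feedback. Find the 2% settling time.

Closed-loop characteristic equation: s² + 2.5s + 6.029 = 0, so ω_n = 2.455 rad/s and ζ = 2.5/(2·2.455) = 0.5091.
2% settling time T_s ≈ 4/(ζω_n) = 4/1.25 = 3.2 s.

T_s ≈ 3.2 s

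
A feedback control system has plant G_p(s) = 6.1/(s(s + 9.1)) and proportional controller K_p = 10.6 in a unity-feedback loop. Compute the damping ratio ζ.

The closed-loop denominator is s(s+9.1) + 10.6·6.1 = s² + 9.1s + 64.66.
So ω_n² = 64.66 ⇒ ω_n = 8.041 rad/s, and ζ = 9.1/(2ω_n) = 0.566.

ζ = 0.566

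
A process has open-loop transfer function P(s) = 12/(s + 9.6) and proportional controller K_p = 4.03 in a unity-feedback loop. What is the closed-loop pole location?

s = -57.96

Closed-loop transfer function: T(s) = K_p·P(s)/(1 + K_p·P(s)) = 48.36/(s + 9.6 + 48.36) = 48.36/(s + 57.96).
The closed-loop pole is at s = −57.96.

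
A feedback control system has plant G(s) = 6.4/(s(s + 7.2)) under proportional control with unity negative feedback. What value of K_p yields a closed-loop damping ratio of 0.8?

K_p = 3.16

Closed-loop characteristic equation: s² + 7.2s + K_p·6.4 = 0.
So ω_n = √(6.4K_p) and 2ζω_n = 7.2, giving ζ = 7.2/(2√(6.4K_p)).
Setting ζ = 0.8: √(6.4K_p) = 7.2/(2·0.8) = 4.5, so K_p = 20.25/6.4 = 3.16.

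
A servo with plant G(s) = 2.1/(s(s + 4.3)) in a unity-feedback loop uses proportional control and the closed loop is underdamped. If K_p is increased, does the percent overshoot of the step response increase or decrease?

Characteristic equation s² + 4.3s + K_p·2.1 = 0: raising K_p raises ω_n while 2ζω_n = 4.3 is fixed, so ζ falls and overshoot grows.

increase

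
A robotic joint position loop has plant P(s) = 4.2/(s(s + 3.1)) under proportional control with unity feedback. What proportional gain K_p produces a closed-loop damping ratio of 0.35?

K_p = 4.67

Closed-loop characteristic equation: s² + 3.1s + K_p·4.2 = 0.
So ω_n = √(4.2K_p) and 2ζω_n = 3.1, giving ζ = 3.1/(2√(4.2K_p)).
Setting ζ = 0.35: √(4.2K_p) = 3.1/(2·0.35) = 4.429, so K_p = 19.61/4.2 = 4.67.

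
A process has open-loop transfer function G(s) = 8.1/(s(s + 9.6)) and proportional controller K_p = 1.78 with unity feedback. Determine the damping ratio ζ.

ζ = 1.26

The closed-loop denominator is s(s+9.6) + 1.78·8.1 = s² + 9.6s + 14.42.
Matching s² + 2ζω_n s + ω_n²: ω_n = √14.42 = 3.797 rad/s and 2ζω_n = 9.6, so ζ = 9.6/(2·3.797) = 1.26.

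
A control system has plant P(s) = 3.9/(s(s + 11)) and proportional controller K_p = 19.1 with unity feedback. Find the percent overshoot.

7.44%

The closed-loop denominator s² + 11s + 74.49 gives ω_n = √74.49 = 8.631 and ζ = 11/(2ω_n) = 0.6373.
%OS = 100·exp(−πζ/√(1−ζ²)) = 100·exp(−π·0.6373/√0.5939) = 7.44%.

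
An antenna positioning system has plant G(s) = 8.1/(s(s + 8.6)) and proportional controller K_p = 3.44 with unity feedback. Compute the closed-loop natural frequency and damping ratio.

ω_n = 5.28 rad/s, ζ = 0.815

The closed-loop denominator is s(s+8.6) + 3.44·8.1 = s² + 8.6s + 27.86.
Matching s² + 2ζω_n s + ω_n²: ω_n = √27.86 = 5.279 rad/s and 2ζω_n = 8.6, so ζ = 8.6/(2·5.279) = 0.815.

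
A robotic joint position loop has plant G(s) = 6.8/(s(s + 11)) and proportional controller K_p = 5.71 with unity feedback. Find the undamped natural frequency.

ω_n = 6.23 rad/s

The closed-loop denominator is s(s+11) + 5.71·6.8 = s² + 11s + 38.83.
So ω_n² = 38.83 ⇒ ω_n = 6.231 rad/s, and ζ = 11/(2ω_n) = 0.883.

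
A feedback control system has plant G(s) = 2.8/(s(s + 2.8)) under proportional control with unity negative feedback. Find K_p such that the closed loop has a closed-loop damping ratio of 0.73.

K_p = 1.31

Closed-loop characteristic equation: s² + 2.8s + K_p·2.8 = 0.
So ω_n = √(2.8K_p) and 2ζω_n = 2.8, giving ζ = 2.8/(2√(2.8K_p)).
Setting ζ = 0.73: √(2.8K_p) = 2.8/(2·0.73) = 1.918, so K_p = 3.678/2.8 = 1.31.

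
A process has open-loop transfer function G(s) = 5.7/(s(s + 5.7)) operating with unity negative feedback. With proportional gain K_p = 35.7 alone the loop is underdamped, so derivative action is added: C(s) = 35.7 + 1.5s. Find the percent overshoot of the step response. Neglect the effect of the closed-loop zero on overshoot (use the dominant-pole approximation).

Forward path: (35.7 + 1.5s)·5.7/(s(s+5.7)). The closed-loop characteristic equation is s² + (5.7 + 5.7·1.5)s + 5.7·35.7 = 0.
That is s² + 14.25s + 203.5 = 0, so ω_n = 14.26 rad/s and ζ = 14.25/(2·14.26) = 0.4995.
%OS = 100·exp(−πζ/√(1−ζ²)) = 16.3%.

16.3%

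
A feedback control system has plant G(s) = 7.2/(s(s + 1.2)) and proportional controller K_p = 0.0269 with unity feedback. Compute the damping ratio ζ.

The closed-loop denominator is s(s+1.2) + 0.0269·7.2 = s² + 1.2s + 0.1937.
Matching s² + 2ζω_n s + ω_n²: ω_n = √0.1937 = 0.4401 rad/s and 2ζω_n = 1.2, so ζ = 1.2/(2·0.4401) = 1.36.

ζ = 1.36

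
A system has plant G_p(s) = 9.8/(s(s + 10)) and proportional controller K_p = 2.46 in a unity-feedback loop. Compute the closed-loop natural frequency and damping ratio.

ω_n = 4.91 rad/s, ζ = 1.02

The closed-loop denominator is s(s+10) + 2.46·9.8 = s² + 10s + 24.11.
So ω_n² = 24.11 ⇒ ω_n = 4.91 rad/s, and ζ = 10/(2ω_n) = 1.02.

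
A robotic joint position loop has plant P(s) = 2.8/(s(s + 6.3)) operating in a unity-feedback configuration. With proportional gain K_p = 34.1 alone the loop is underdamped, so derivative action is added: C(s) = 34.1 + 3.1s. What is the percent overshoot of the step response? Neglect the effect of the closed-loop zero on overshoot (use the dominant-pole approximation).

Forward path: (34.1 + 3.1s)·2.8/(s(s+6.3)). The closed-loop characteristic equation is s² + (6.3 + 2.8·3.1)s + 2.8·34.1 = 0.
That is s² + 14.98s + 95.48 = 0, so ω_n = 9.771 rad/s and ζ = 14.98/(2·9.771) = 0.7665.
%OS = 100·exp(−πζ/√(1−ζ²)) = 2.35%.

2.35%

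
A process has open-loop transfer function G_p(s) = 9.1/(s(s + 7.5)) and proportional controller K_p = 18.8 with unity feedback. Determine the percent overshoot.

39.1%

From 1 + K_pG_p(s) = 0: s² + 7.5s + 171.1 = 0 ⇒ ω_n = 13.08, ζ = 0.2867.
%OS = 100·exp(−πζ/√(1−ζ²)) = 100·exp(−π·0.2867/√0.9178) = 39.1%.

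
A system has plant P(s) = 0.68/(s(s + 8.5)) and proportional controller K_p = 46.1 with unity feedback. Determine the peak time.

T_p = 0.862 s

From 1 + K_pP(s) = 0: s² + 8.5s + 31.35 = 0 ⇒ ω_n = 5.599, ζ = 0.7591.
Damped frequency ω_d = ω_n√(1−ζ²) = 3.645 rad/s, so peak time T_p = π/ω_d = 0.862 s.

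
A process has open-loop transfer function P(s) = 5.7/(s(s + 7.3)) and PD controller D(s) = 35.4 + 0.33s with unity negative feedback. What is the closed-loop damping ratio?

ζ = 0.323

Forward path: (35.4 + 0.33s)·5.7/(s(s+7.3)). The closed-loop characteristic equation is s² + (7.3 + 5.7·0.33)s + 5.7·35.4 = 0.
That is s² + 9.181s + 201.8 = 0, so ω_n = 14.2 rad/s and ζ = 9.181/(2·14.2) = 0.3232.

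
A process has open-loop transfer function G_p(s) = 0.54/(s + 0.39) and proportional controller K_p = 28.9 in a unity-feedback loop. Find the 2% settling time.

Closed-loop transfer function: T(s) = K_p·G_p(s)/(1 + K_p·G_p(s)) = 15.61/(s + 0.39 + 15.61) = 15.61/(s + 16).
Time constant τ = 1/16 = 0.06252 s, so the 2% settling time is about 4τ = 0.25 s.

T_s ≈ 0.25 s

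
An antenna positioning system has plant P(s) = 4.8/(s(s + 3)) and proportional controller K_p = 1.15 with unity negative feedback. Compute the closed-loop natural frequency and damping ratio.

ω_n = 2.35 rad/s, ζ = 0.638

The closed-loop denominator is s(s+3) + 1.15·4.8 = s² + 3s + 5.52.
So ω_n² = 5.52 ⇒ ω_n = 2.349 rad/s, and ζ = 3/(2ω_n) = 0.638.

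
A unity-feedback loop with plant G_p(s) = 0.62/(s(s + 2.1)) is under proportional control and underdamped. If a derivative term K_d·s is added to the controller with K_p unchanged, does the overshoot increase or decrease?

decrease

With PD the characteristic equation becomes s² + (a + K·K_d)s + K·K_p = 0; the damping term grows, ζ rises, overshoot falls.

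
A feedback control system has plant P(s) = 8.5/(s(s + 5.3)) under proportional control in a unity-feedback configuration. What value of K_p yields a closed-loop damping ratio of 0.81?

Closed-loop characteristic equation: s² + 5.3s + K_p·8.5 = 0.
So ω_n = √(8.5K_p) and 2ζω_n = 5.3, giving ζ = 5.3/(2√(8.5K_p)).
Setting ζ = 0.81: √(8.5K_p) = 5.3/(2·0.81) = 3.272, so K_p = 10.7/8.5 = 1.26.

K_p = 1.26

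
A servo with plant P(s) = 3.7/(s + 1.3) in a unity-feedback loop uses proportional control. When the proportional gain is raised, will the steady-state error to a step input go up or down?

The position error constant K_pos = K_p·P(0) grows with K_p, and e_ss = 1/(1+K_pos) falls.

decrease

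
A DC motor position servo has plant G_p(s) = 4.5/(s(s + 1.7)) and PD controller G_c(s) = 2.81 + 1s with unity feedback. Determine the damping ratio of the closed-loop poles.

ζ = 0.872

Forward path: (2.81 + 1s)·4.5/(s(s+1.7)). The closed-loop characteristic equation is s² + (1.7 + 4.5·1)s + 4.5·2.81 = 0.
That is s² + 6.2s + 12.64 = 0, so ω_n = 3.556 rad/s and ζ = 6.2/(2·3.556) = 0.8718.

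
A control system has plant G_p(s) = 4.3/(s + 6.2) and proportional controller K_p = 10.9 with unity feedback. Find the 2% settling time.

T_s ≈ 0.0754 s

Closed-loop transfer function: T(s) = K_p·G_p(s)/(1 + K_p·G_p(s)) = 46.87/(s + 6.2 + 46.87) = 46.87/(s + 53.07).
Time constant τ = 1/53.07 = 0.01884 s, so the 2% settling time is about 4τ = 0.0754 s.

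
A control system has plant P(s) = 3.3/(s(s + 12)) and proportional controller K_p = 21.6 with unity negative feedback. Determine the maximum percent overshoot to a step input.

4.19%

The closed-loop denominator s² + 12s + 71.28 gives ω_n = √71.28 = 8.443 and ζ = 12/(2ω_n) = 0.7107.
%OS = 100·exp(−πζ/√(1−ζ²)) = 100·exp(−π·0.7107/√0.4949) = 4.19%.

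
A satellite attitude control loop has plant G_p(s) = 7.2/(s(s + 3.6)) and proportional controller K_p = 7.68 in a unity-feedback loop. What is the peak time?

T_p = 0.435 s

The closed-loop denominator s² + 3.6s + 55.3 gives ω_n = √55.3 = 7.436 and ζ = 3.6/(2ω_n) = 0.2421.
Damped frequency ω_d = ω_n√(1−ζ²) = 7.215 rad/s, so peak time T_p = π/ω_d = 0.435 s.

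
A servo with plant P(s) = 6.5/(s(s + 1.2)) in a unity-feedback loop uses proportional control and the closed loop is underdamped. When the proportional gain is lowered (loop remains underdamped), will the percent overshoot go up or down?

ζ = 1.2/(2√(6.5K_p)) rises as K_p falls; higher damping means less overshoot.

decrease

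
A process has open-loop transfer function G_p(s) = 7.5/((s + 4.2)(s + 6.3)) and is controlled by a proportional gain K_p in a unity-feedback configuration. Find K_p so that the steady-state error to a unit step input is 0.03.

K_p = 114

For a type-0 loop with proportional control, e_ss = 1/(1 + K_p·G_p(0)).
G_p(0) = 0.2834. Require 1/(1 + K_p·0.2834) = 0.03, so 1 + 0.2834·K_p = 33.33.
K_p = (33.33 − 1)/0.2834 = 114.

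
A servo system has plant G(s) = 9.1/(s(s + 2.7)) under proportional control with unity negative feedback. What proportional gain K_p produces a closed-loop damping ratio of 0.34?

Closed-loop characteristic equation: s² + 2.7s + K_p·9.1 = 0.
So ω_n = √(9.1K_p) and 2ζω_n = 2.7, giving ζ = 2.7/(2√(9.1K_p)).
Setting ζ = 0.34: √(9.1K_p) = 2.7/(2·0.34) = 3.971, so K_p = 15.77/9.1 = 1.73.

K_p = 1.73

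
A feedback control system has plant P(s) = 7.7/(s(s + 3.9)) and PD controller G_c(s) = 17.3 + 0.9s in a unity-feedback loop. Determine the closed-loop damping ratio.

ζ = 0.469

Forward path: (17.3 + 0.9s)·7.7/(s(s+3.9)). The closed-loop characteristic equation is s² + (3.9 + 7.7·0.9)s + 7.7·17.3 = 0.
That is s² + 10.83s + 133.2 = 0, so ω_n = 11.54 rad/s and ζ = 10.83/(2·11.54) = 0.4692.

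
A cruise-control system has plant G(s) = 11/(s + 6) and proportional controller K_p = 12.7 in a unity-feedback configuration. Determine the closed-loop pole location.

Closed-loop transfer function: T(s) = K_p·G(s)/(1 + K_p·G(s)) = 139.7/(s + 6 + 139.7) = 139.7/(s + 145.7).
The closed-loop pole is at s = −145.7.

s = -145.7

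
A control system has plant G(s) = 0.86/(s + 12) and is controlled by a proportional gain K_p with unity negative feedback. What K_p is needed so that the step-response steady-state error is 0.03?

K_p = 451

For a type-0 loop with proportional control, e_ss = 1/(1 + K_p·G(0)).
G(0) = 0.07167. Require 1/(1 + K_p·0.07167) = 0.03, so 1 + 0.07167·K_p = 33.33.
K_p = (33.33 − 1)/0.07167 = 451.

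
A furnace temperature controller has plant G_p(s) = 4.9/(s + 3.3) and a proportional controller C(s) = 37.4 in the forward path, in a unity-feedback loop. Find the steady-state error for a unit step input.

The loop is type 0. Static position error constant K_pos = C(0)·G_p(0) = 37.4·1.485 = 55.53.
Steady-state error to a unit step: e_ss = 1/(1+K_pos) = 1/56.53 = 0.0177.

0.0177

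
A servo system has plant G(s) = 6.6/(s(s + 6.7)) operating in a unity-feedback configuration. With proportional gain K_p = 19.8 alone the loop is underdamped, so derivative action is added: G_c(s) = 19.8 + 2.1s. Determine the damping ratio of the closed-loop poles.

Forward path: (19.8 + 2.1s)·6.6/(s(s+6.7)). The closed-loop characteristic equation is s² + (6.7 + 6.6·2.1)s + 6.6·19.8 = 0.
That is s² + 20.56s + 130.7 = 0, so ω_n = 11.43 rad/s and ζ = 20.56/(2·11.43) = 0.8993.

ζ = 0.899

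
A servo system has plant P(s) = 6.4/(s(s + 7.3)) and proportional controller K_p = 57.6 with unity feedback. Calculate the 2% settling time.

T_s ≈ 1.1 s

The closed-loop denominator s² + 7.3s + 368.6 gives ω_n = √368.6 = 19.2 and ζ = 7.3/(2ω_n) = 0.1901.
2% settling time T_s ≈ 4/(ζω_n) = 4/3.65 = 1.1 s.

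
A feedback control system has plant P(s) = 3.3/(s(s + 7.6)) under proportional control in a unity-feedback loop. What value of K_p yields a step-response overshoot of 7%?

K_p = 10.5

From %OS = 100·exp(−πζ/√(1−ζ²)) = 7%, ζ = −ln(0.07)/√(π²+ln²(0.07)) = 0.6461.
Characteristic equation s² + 7.6s + 3.3K_p = 0 gives ζ = 7.6/(2√(3.3K_p)).
Setting ζ = 0.6461: √(3.3K_p) = 7.6/(2·0.6461) = 5.882, so K_p = 34.59/3.3 = 10.5.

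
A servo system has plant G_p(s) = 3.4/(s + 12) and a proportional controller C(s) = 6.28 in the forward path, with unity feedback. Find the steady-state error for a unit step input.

0.36

The loop is type 0. Static position error constant K_pos = C(0)·G_p(0) = 6.28·0.2833 = 1.779.
Steady-state error to a unit step: e_ss = 1/(1+K_pos) = 1/2.779 = 0.36.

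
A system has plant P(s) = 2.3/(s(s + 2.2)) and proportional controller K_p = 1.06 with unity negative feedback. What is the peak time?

The closed-loop denominator s² + 2.2s + 2.438 gives ω_n = √2.438 = 1.561 and ζ = 2.2/(2ω_n) = 0.7045.
Damped frequency ω_d = ω_n√(1−ζ²) = 1.108 rad/s, so peak time T_p = π/ω_d = 2.83 s.

T_p = 2.83 s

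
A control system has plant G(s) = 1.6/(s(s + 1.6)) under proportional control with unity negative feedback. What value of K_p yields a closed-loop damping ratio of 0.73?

K_p = 0.751

Closed-loop characteristic equation: s² + 1.6s + K_p·1.6 = 0.
So ω_n = √(1.6K_p) and 2ζω_n = 1.6, giving ζ = 1.6/(2√(1.6K_p)).
Setting ζ = 0.73: √(1.6K_p) = 1.6/(2·0.73) = 1.096, so K_p = 1.201/1.6 = 0.751.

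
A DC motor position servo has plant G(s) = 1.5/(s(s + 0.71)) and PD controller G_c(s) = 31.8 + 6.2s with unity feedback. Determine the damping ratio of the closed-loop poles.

Forward path: (31.8 + 6.2s)·1.5/(s(s+0.71)). The closed-loop characteristic equation is s² + (0.71 + 1.5·6.2)s + 1.5·31.8 = 0.
That is s² + 10.01s + 47.7 = 0, so ω_n = 6.907 rad/s and ζ = 10.01/(2·6.907) = 0.7247.

ζ = 0.725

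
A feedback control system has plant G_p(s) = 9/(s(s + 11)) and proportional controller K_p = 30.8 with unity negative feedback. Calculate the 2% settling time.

T_s ≈ 0.727 s

From 1 + K_pG_p(s) = 0: s² + 11s + 277.2 = 0 ⇒ ω_n = 16.65, ζ = 0.3303.
2% settling time T_s ≈ 4/(ζω_n) = 4/5.5 = 0.727 s.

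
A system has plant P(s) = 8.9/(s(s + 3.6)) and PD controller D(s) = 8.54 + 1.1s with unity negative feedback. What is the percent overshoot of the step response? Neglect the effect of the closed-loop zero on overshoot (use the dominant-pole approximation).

2.31%

Forward path: (8.54 + 1.1s)·8.9/(s(s+3.6)). The closed-loop characteristic equation is s² + (3.6 + 8.9·1.1)s + 8.9·8.54 = 0.
That is s² + 13.39s + 76.01 = 0, so ω_n = 8.718 rad/s and ζ = 13.39/(2·8.718) = 0.7679.
%OS = 100·exp(−πζ/√(1−ζ²)) = 2.31%.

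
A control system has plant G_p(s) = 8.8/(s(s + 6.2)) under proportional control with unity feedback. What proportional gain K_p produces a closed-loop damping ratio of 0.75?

K_p = 1.94

Closed-loop characteristic equation: s² + 6.2s + K_p·8.8 = 0.
So ω_n = √(8.8K_p) and 2ζω_n = 6.2, giving ζ = 6.2/(2√(8.8K_p)).
Setting ζ = 0.75: √(8.8K_p) = 6.2/(2·0.75) = 4.133, so K_p = 17.08/8.8 = 1.94.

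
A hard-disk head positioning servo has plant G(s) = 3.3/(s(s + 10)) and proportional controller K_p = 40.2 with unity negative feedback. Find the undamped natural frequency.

1 + K_p·G(s) = 0 gives s² + 10s + 132.7 = 0.
Matching s² + 2ζω_n s + ω_n²: ω_n = √132.7 = 11.52 rad/s and 2ζω_n = 10, so ζ = 10/(2·11.52) = 0.434.

ω_n = 11.5 rad/s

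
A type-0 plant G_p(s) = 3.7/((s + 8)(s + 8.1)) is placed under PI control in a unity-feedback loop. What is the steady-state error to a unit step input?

The PI controller's integrator makes the forward path type 1, so e_ss to a step is zero.

0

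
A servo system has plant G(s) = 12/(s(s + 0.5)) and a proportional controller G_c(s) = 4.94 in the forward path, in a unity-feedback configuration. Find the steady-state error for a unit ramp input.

0.00843

The loop has one pole at the origin (type 1). Velocity error constant K_v = lim_{s→0} s·G_c(s)G(s) = 4.94·12/0.5 = 118.6.
Steady-state error to a unit ramp: e_ss = 1/K_v = 0.00843.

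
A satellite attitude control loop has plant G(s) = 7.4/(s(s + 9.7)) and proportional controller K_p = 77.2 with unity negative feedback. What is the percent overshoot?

52.2%

The closed-loop denominator s² + 9.7s + 571.3 gives ω_n = √571.3 = 23.9 and ζ = 9.7/(2ω_n) = 0.2029.
%OS = 100·exp(−πζ/√(1−ζ²)) = 100·exp(−π·0.2029/√0.9588) = 52.2%.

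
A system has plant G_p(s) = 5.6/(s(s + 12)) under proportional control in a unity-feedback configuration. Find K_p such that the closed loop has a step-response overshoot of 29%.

From %OS = 100·exp(−πζ/√(1−ζ²)) = 29%, ζ = −ln(0.29)/√(π²+ln²(0.29)) = 0.3666.
Characteristic equation s² + 12s + 5.6K_p = 0 gives ζ = 12/(2√(5.6K_p)).
Setting ζ = 0.3666: √(5.6K_p) = 12/(2·0.3666) = 16.37, so K_p = 267.9/5.6 = 47.8.

K_p = 47.8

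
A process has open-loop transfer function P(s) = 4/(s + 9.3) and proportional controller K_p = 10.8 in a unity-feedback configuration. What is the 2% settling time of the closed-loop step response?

T_s ≈ 0.0762 s

Closed-loop transfer function: T(s) = K_p·P(s)/(1 + K_p·P(s)) = 43.2/(s + 9.3 + 43.2) = 43.2/(s + 52.5).
Time constant τ = 1/52.5 = 0.01905 s, so the 2% settling time is about 4τ = 0.0762 s.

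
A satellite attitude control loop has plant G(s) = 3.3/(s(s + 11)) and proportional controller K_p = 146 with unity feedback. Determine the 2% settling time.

T_s ≈ 0.727 s

From 1 + K_pG(s) = 0: s² + 11s + 481.8 = 0 ⇒ ω_n = 21.95, ζ = 0.2506.
2% settling time T_s ≈ 4/(ζω_n) = 4/5.5 = 0.727 s.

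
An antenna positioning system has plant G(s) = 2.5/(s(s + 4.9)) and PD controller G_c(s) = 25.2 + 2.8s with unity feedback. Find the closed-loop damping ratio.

ζ = 0.75

Forward path: (25.2 + 2.8s)·2.5/(s(s+4.9)). The closed-loop characteristic equation is s² + (4.9 + 2.5·2.8)s + 2.5·25.2 = 0.
That is s² + 11.9s + 63 = 0, so ω_n = 7.937 rad/s and ζ = 11.9/(2·7.937) = 0.7496.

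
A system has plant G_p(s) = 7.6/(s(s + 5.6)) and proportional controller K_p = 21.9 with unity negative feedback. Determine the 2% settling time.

T_s ≈ 1.43 s

Closed-loop characteristic equation: s² + 5.6s + 166.4 = 0, so ω_n = 12.9 rad/s and ζ = 5.6/(2·12.9) = 0.217.
2% settling time T_s ≈ 4/(ζω_n) = 4/2.8 = 1.43 s.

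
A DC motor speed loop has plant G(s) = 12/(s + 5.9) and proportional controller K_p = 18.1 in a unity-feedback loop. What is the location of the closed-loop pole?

Closed-loop transfer function: T(s) = K_p·G(s)/(1 + K_p·G(s)) = 217.2/(s + 5.9 + 217.2) = 217.2/(s + 223.1).
The closed-loop pole is at s = −223.1.

s = -223.1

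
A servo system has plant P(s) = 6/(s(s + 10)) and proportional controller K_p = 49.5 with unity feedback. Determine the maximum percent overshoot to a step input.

38.6%

Closed-loop characteristic equation: s² + 10s + 297 = 0, so ω_n = 17.23 rad/s and ζ = 10/(2·17.23) = 0.2901.
%OS = 100·exp(−πζ/√(1−ζ²)) = 100·exp(−π·0.2901/√0.9158) = 38.6%.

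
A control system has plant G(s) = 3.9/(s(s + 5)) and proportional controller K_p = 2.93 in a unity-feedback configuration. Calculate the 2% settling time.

T_s ≈ 1.6 s

The closed-loop denominator s² + 5s + 11.43 gives ω_n = √11.43 = 3.38 and ζ = 5/(2ω_n) = 0.7396.
2% settling time T_s ≈ 4/(ζω_n) = 4/2.5 = 1.6 s.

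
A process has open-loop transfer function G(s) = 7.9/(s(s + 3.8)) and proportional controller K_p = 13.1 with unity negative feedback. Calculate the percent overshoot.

From 1 + K_pG(s) = 0: s² + 3.8s + 103.5 = 0 ⇒ ω_n = 10.17, ζ = 0.1868.
%OS = 100·exp(−πζ/√(1−ζ²)) = 100·exp(−π·0.1868/√0.9651) = 55%.

55%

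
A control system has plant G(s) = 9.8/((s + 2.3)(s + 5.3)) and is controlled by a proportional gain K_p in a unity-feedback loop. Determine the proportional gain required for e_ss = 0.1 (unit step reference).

K_p = 11.2

Steady-state error for a unit step on this type-0 loop is 1/(1 + K_p·G(0)).
G(0) = 0.8039. Require 1/(1 + K_p·0.8039) = 0.1, so 1 + 0.8039·K_p = 10.
K_p = (10 − 1)/0.8039 = 11.2.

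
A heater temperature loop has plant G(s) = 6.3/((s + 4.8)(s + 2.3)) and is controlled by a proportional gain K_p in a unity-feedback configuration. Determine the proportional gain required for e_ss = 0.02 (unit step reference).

Steady-state error for a unit step on this type-0 loop is 1/(1 + K_p·G(0)).
G(0) = 0.5707. Require 1/(1 + K_p·0.5707) = 0.02, so 1 + 0.5707·K_p = 50.
K_p = (50 − 1)/0.5707 = 85.9.

K_p = 85.9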